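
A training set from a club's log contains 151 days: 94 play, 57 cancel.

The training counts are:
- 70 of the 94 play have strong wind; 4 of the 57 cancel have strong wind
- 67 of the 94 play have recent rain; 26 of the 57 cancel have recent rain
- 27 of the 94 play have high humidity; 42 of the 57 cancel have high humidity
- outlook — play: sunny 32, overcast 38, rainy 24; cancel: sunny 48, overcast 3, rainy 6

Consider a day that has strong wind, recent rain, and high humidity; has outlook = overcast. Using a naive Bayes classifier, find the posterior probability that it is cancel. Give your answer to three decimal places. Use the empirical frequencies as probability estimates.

play: (94/151) × (70/94) × (67/94) × (27/94) × (38/94) ≈ 0.0383672
cancel: (57/151) × (4/57) × (26/57) × (42/57) × (3/57) ≈ 0.0004686
P(cancel | x) = 0.0004686 / 0.0388358 ≈ 0.012

0.012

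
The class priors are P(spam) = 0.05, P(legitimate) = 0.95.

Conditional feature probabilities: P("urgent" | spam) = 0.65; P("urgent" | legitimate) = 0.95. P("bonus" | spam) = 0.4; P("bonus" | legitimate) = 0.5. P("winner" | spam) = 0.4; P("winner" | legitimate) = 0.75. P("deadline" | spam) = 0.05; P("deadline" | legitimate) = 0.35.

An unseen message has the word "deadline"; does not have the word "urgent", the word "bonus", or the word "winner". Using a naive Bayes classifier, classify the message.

legitimate

spam: 0.05 × (1−0.65) × (1−0.4) × (1−0.4) × 0.05 = 0.000315
legitimate: 0.95 × (1−0.95) × (1−0.5) × (1−0.75) × 0.35 = 0.002078125
Highest score → legitimate.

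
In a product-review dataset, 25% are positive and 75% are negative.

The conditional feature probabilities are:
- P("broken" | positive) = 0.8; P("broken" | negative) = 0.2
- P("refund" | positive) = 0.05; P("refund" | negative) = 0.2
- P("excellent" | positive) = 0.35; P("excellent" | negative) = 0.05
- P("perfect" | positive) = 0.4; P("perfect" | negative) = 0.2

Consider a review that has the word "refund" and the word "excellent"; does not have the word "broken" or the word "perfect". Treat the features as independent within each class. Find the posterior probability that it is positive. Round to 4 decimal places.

positive: 0.25 × (1−0.8) × 0.05 × 0.35 × (1−0.4) = 0.000525
negative: 0.75 × (1−0.2) × 0.2 × 0.05 × (1−0.2) = 0.0048
P(positive | x) = 0.000525 / 0.005325 ≈ 0.0986

0.0986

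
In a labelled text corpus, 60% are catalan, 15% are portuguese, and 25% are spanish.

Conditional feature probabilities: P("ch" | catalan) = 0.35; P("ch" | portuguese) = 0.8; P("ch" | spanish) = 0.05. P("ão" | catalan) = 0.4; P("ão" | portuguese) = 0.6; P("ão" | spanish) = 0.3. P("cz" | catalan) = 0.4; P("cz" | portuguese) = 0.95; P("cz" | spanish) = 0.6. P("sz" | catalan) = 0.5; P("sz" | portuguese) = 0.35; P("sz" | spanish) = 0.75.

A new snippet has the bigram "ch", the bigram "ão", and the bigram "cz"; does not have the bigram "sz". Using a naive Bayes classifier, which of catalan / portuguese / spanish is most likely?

catalan: 0.6 × 0.35 × 0.4 × 0.4 × (1−0.5) = 0.0168
portuguese: 0.15 × 0.8 × 0.6 × 0.95 × (1−0.35) = 0.04446
spanish: 0.25 × 0.05 × 0.3 × 0.6 × (1−0.75) = 0.0005625
Highest score → portuguese.

portuguese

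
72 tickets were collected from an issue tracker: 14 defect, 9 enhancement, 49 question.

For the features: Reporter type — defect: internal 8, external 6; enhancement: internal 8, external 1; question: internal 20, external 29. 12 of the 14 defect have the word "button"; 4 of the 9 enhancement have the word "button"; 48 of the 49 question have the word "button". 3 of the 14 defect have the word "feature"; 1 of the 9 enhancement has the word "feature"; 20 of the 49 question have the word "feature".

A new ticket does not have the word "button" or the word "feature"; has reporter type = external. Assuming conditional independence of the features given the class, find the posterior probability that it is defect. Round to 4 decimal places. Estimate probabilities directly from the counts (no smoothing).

defect: (14/72) × (6/14) × (2/14) × (11/14) ≈ 0.00935374
enhancement: (9/72) × (1/9) × (5/9) × (8/9) ≈ 0.00685871
question: (49/72) × (29/49) × (1/49) × (29/49) ≈ 0.00486487
P(defect | x) = 0.00935374 / 0.02107732 ≈ 0.4438

0.4438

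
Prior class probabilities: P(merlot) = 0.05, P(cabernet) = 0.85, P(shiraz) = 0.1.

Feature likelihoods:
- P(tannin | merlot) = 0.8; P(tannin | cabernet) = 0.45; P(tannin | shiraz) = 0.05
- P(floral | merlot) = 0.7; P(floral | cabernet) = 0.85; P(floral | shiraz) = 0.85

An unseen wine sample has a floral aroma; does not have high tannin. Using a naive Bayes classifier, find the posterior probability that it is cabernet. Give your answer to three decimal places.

merlot: 0.05 × (1−0.8) × 0.7 = 0.007
cabernet: 0.85 × (1−0.45) × 0.85 = 0.397375
shiraz: 0.1 × (1−0.05) × 0.85 = 0.08075
P(cabernet | x) = 0.397375 / 0.485125 ≈ 0.819

0.819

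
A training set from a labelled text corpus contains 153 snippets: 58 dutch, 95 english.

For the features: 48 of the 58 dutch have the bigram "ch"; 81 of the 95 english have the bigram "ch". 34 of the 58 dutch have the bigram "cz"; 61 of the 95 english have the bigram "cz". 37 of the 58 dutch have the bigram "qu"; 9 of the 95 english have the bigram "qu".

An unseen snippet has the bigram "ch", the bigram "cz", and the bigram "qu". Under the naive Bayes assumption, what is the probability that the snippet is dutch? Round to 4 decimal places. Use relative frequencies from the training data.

0.7846

dutch: (58/153) × (48/58) × (34/58) × (37/58) ≈ 0.117321
english: (95/153) × (81/95) × (61/95) × (9/95) ≈ 0.0322047
P(dutch | x) = 0.117321 / 0.1495257 ≈ 0.7846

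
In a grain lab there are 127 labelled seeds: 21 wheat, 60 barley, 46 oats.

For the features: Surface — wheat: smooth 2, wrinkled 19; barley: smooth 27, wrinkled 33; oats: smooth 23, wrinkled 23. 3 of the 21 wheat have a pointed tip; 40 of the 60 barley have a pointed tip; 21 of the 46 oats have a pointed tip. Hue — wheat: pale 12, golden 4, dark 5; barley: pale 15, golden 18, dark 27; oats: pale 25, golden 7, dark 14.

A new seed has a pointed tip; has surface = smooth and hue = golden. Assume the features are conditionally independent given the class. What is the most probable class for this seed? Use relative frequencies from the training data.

wheat: (21/127) × (2/21) × (3/21) × (4/21) ≈ 0.000428518
barley: (60/127) × (27/60) × (40/60) × (18/60) ≈ 0.0425197
oats: (46/127) × (23/46) × (21/46) × (7/46) ≈ 0.0125813
Highest score → barley.

barley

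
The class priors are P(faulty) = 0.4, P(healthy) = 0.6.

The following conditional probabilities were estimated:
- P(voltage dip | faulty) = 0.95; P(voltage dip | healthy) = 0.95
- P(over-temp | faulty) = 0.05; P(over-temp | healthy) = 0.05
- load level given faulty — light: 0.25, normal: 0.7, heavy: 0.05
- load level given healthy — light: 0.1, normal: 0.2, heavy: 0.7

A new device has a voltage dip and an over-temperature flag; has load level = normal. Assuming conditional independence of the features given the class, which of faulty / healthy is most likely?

faulty: 0.4 × 0.95 × 0.05 × 0.7 = 0.0133
healthy: 0.6 × 0.95 × 0.05 × 0.2 = 0.0057
Highest score → faulty.

faulty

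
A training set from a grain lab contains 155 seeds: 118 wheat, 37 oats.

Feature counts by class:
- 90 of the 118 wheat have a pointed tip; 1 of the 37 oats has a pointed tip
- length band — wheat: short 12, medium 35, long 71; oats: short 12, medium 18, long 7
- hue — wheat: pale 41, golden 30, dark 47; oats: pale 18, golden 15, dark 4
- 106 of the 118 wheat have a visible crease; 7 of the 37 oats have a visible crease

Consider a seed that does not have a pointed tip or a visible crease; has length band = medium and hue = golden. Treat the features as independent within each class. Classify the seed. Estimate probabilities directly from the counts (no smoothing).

wheat: (118/155) × (28/118) × (35/118) × (30/118) × (12/118) ≈ 0.00138532
oats: (37/155) × (36/37) × (18/37) × (15/37) × (30/37) ≈ 0.0371407
Highest score → oats.

oats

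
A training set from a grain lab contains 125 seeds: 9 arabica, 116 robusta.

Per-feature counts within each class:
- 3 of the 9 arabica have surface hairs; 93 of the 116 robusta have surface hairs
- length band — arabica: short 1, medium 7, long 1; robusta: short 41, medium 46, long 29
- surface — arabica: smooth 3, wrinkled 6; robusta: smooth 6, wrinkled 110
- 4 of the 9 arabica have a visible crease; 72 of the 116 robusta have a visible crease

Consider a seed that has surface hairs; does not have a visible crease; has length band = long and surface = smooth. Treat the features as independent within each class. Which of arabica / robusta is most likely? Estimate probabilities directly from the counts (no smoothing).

arabica: (9/125) × (3/9) × (1/9) × (3/9) × (5/9) ≈ 0.000493827
robusta: (116/125) × (93/116) × (29/116) × (6/116) × (44/116) ≈ 0.00364923
Highest score → robusta.

robusta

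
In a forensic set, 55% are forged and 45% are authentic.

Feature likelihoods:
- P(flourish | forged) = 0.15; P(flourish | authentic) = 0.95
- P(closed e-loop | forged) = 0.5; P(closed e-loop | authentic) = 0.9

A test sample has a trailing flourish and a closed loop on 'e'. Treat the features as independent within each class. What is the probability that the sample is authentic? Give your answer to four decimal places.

0.9032

forged: 0.55 × 0.15 × 0.5 = 0.04125
authentic: 0.45 × 0.95 × 0.9 = 0.38475
P(authentic | x) = 0.38475 / 0.426 ≈ 0.9032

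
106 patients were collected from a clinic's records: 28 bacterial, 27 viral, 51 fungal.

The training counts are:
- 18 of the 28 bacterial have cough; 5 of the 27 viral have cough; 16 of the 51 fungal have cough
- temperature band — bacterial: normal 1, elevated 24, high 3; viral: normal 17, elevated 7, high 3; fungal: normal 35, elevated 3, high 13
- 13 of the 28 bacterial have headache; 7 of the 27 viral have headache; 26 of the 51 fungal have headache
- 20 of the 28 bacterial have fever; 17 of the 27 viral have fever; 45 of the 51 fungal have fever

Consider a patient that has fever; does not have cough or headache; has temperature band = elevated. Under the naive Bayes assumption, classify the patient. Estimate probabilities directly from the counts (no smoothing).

bacterial

bacterial: (28/106) × (10/28) × (24/28) × (15/28) × (20/28) ≈ 0.0309423
viral: (27/106) × (22/27) × (7/27) × (20/27) × (17/27) ≈ 0.0250959
fungal: (51/106) × (35/51) × (3/51) × (25/51) × (45/51) ≈ 0.00840089
Highest score → bacterial.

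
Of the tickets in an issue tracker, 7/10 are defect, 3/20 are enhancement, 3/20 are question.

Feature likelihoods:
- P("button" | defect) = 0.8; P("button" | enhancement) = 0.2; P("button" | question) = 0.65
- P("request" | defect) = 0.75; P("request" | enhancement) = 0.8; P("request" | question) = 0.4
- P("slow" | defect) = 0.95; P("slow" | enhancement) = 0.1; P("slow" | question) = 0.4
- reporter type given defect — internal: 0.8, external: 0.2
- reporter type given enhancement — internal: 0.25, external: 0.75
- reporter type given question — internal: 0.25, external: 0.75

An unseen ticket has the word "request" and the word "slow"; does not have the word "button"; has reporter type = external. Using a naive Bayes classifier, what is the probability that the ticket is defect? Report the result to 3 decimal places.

defect: 0.7 × (1−0.8) × 0.75 × 0.95 × 0.2 = 0.01995
enhancement: 0.15 × (1−0.2) × 0.8 × 0.1 × 0.75 = 0.0072
question: 0.15 × (1−0.65) × 0.4 × 0.4 × 0.75 = 0.0063
P(defect | x) = 0.01995 / 0.03345 ≈ 0.596

0.596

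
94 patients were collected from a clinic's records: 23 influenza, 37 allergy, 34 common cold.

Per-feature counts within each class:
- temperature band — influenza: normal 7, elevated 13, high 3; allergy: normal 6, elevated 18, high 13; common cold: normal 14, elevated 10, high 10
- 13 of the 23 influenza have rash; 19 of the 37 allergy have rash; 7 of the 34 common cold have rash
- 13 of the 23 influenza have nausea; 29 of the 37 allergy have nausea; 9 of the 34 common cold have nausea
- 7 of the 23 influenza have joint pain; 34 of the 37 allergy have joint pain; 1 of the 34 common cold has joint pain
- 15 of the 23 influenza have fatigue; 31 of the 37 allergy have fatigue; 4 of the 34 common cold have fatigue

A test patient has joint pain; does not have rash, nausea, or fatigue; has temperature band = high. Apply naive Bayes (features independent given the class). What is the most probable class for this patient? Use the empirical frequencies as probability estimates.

influenza: (23/94) × (3/23) × (10/23) × (10/23) × (7/23) × (8/23) ≈ 0.000638661
allergy: (37/94) × (13/37) × (18/37) × (8/37) × (34/37) × (6/37) ≈ 0.00216771
common cold: (34/94) × (10/34) × (27/34) × (25/34) × (1/34) × (30/34) ≈ 0.00161206
Highest score → allergy.

allergy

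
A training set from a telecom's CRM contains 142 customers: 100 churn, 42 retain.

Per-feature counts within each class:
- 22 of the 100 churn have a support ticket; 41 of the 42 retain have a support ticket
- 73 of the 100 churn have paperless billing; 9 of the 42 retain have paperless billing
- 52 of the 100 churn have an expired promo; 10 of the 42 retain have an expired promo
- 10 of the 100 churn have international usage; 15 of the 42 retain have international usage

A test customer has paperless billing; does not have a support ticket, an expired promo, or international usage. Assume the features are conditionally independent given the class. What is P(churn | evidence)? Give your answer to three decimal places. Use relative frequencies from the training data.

churn: (100/142) × (78/100) × (73/100) × (48/100) × (90/100) ≈ 0.173226
retain: (42/142) × (1/42) × (9/42) × (32/42) × (27/42) ≈ 0.000739129
P(churn | x) = 0.173226 / 0.173965129 ≈ 0.996

0.996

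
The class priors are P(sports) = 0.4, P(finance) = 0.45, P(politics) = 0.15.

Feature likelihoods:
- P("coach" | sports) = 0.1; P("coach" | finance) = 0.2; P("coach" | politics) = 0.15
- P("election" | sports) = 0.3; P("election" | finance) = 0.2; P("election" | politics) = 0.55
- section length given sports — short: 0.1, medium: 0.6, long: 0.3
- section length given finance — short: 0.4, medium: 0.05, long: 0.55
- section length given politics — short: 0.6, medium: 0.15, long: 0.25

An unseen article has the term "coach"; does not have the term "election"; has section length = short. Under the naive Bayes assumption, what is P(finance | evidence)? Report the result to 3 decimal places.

sports: 0.4 × 0.1 × (1−0.3) × 0.1 = 0.0028
finance: 0.45 × 0.2 × (1−0.2) × 0.4 = 0.0288
politics: 0.15 × 0.15 × (1−0.55) × 0.6 = 0.006075
P(finance | x) = 0.0288 / 0.037675 ≈ 0.764

0.764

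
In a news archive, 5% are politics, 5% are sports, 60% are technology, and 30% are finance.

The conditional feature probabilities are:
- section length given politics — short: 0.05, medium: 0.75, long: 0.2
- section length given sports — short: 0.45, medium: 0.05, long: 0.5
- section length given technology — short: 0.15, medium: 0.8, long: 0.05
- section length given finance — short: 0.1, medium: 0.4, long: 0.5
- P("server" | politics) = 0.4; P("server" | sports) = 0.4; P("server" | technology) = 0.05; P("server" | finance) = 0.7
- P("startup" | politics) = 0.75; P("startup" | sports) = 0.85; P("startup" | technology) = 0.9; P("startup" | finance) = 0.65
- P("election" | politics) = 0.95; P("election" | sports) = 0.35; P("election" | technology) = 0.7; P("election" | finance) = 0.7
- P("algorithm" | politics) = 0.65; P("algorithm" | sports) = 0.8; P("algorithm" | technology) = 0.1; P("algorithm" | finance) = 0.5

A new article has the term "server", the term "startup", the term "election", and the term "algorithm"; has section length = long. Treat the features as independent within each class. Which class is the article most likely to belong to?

politics: 0.05 × 0.2 × 0.4 × 0.75 × 0.95 × 0.65 = 0.0018525
sports: 0.05 × 0.5 × 0.4 × 0.85 × 0.35 × 0.8 = 0.00238
technology: 0.6 × 0.05 × 0.05 × 0.9 × 0.7 × 0.1 = 0.0000945
finance: 0.3 × 0.5 × 0.7 × 0.65 × 0.7 × 0.5 = 0.0238875
Highest score → finance.

finance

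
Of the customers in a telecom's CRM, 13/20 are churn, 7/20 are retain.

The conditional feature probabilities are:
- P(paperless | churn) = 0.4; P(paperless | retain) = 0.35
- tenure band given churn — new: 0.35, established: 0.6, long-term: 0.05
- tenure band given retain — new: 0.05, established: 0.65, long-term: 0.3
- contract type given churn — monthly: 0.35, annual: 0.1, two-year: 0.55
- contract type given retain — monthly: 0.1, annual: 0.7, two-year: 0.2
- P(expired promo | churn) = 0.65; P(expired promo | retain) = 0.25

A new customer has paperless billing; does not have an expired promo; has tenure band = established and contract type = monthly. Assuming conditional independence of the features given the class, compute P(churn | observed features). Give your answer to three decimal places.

0.762

churn: 0.65 × 0.4 × 0.6 × 0.35 × (1−0.65) = 0.01911
retain: 0.35 × 0.35 × 0.65 × 0.1 × (1−0.25) = 0.005971875
P(churn | x) = 0.01911 / 0.025081875 ≈ 0.762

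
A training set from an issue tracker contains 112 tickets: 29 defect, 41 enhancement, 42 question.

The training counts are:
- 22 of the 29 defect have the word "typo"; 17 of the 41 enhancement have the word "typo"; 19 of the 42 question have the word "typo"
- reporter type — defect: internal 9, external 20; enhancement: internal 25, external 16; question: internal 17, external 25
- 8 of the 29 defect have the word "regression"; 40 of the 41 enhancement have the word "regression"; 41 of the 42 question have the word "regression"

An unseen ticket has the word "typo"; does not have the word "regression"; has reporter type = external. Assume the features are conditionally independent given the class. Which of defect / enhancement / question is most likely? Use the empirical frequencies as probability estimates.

defect: (29/112) × (22/29) × (20/29) × (21/29) ≈ 0.0980975
enhancement: (41/112) × (17/41) × (16/41) × (1/41) ≈ 0.00144472
question: (42/112) × (19/42) × (25/42) × (1/42) ≈ 0.00240424
Highest score → defect.

defect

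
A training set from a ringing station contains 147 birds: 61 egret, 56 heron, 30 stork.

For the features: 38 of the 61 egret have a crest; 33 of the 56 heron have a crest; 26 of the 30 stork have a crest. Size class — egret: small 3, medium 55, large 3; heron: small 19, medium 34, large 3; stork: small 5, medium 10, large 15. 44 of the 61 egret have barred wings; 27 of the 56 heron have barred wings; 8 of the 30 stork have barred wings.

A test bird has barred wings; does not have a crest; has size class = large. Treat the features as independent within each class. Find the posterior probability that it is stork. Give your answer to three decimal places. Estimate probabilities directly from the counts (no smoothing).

egret: (61/147) × (23/61) × (3/61) × (44/61) ≈ 0.00555041
heron: (56/147) × (23/56) × (3/56) × (27/56) ≈ 0.00404128
stork: (30/147) × (4/30) × (15/30) × (8/30) ≈ 0.00362812
P(stork | x) = 0.00362812 / 0.01321981 ≈ 0.274

0.274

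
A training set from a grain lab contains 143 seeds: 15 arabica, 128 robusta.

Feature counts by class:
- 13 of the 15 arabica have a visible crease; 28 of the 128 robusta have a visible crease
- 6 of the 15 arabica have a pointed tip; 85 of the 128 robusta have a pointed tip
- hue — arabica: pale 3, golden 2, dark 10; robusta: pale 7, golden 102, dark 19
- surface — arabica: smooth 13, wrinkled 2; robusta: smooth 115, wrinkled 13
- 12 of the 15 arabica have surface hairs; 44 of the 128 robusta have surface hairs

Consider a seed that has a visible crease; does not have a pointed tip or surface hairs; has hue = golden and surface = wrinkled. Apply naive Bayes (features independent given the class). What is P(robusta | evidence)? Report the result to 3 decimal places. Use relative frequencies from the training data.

0.947

arabica: (15/143) × (13/15) × (9/15) × (2/15) × (2/15) × (3/15) ≈ 0.000193939
robusta: (128/143) × (28/128) × (43/128) × (102/128) × (13/128) × (84/128) ≈ 0.0034936
P(robusta | x) = 0.0034936 / 0.003687539 ≈ 0.947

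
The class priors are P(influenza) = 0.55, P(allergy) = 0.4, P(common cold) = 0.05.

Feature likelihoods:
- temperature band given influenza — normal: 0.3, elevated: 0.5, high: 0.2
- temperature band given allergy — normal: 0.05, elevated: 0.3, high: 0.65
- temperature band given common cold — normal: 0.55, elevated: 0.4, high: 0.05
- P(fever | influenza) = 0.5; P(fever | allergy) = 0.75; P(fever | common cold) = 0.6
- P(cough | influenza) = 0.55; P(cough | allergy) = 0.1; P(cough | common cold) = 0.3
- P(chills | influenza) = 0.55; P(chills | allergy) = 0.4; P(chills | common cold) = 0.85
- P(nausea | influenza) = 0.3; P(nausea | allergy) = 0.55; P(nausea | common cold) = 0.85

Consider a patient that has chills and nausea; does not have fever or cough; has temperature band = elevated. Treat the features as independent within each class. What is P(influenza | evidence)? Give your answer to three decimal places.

influenza: 0.55 × 0.5 × (1−0.5) × (1−0.55) × 0.55 × 0.3 = 0.010209375
allergy: 0.4 × 0.3 × (1−0.75) × (1−0.1) × 0.4 × 0.55 = 0.00594
common cold: 0.05 × 0.4 × (1−0.6) × (1−0.3) × 0.85 × 0.85 = 0.004046
P(influenza | x) = 0.010209375 / 0.020195375 ≈ 0.506

0.506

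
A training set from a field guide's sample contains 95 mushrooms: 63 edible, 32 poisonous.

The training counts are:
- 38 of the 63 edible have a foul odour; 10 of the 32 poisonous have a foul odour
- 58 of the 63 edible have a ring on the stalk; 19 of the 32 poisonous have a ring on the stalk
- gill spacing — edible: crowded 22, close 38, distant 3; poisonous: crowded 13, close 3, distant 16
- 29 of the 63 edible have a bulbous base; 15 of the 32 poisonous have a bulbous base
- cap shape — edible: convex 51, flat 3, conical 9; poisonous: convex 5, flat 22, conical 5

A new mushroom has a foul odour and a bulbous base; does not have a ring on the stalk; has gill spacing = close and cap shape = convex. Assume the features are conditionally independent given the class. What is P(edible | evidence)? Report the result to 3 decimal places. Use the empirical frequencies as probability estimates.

0.960

edible: (63/95) × (38/63) × (5/63) × (38/63) × (29/63) × (51/63) ≈ 0.00713542
poisonous: (32/95) × (10/32) × (13/32) × (3/32) × (15/32) × (5/32) ≈ 0.000293631
P(edible | x) = 0.00713542 / 0.007429051 ≈ 0.960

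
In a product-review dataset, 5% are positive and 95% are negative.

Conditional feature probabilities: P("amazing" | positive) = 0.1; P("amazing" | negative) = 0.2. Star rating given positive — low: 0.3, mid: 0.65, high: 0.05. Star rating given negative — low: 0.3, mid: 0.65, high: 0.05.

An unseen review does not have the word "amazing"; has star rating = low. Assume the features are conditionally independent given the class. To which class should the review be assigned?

positive: 0.05 × (1−0.1) × 0.3 = 0.0135
negative: 0.95 × (1−0.2) × 0.3 = 0.228
Highest score → negative.

negative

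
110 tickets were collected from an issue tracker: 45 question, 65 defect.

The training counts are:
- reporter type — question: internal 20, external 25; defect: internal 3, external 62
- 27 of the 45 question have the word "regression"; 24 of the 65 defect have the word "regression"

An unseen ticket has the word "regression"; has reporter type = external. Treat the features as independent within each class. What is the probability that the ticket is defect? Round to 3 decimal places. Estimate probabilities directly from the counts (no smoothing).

question: (45/110) × (25/45) × (27/45) ≈ 0.136364
defect: (65/110) × (62/65) × (24/65) ≈ 0.208112
P(defect | x) = 0.208112 / 0.344476 ≈ 0.604

0.604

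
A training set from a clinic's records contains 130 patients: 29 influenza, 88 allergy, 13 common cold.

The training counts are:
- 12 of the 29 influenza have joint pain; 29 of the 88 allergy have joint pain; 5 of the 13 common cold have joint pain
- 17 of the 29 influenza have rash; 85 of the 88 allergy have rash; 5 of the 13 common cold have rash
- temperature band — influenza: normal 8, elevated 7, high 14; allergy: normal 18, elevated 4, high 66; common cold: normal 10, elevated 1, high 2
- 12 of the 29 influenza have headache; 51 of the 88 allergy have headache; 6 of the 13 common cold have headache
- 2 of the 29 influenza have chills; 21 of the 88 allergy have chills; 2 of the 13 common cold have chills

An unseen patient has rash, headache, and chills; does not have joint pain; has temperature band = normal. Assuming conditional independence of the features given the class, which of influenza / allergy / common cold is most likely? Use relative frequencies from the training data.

allergy

influenza: (29/130) × (17/29) × (17/29) × (8/29) × (12/29) × (2/29) ≈ 0.000603481
allergy: (88/130) × (59/88) × (85/88) × (18/88) × (51/88) × (21/88) ≈ 0.0124011
common cold: (13/130) × (8/13) × (5/13) × (10/13) × (6/13) × (2/13) ≈ 0.00129278
Highest score → allergy.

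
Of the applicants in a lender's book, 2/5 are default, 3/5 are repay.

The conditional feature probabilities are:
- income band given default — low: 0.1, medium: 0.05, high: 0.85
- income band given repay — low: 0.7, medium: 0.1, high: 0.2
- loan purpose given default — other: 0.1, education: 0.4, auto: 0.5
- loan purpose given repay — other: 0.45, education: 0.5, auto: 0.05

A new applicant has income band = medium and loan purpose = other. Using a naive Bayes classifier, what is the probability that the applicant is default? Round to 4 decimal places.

0.0690

default: 0.4 × 0.05 × 0.1 = 0.002
repay: 0.6 × 0.1 × 0.45 = 0.027
P(default | x) = 0.002 / 0.029 ≈ 0.0690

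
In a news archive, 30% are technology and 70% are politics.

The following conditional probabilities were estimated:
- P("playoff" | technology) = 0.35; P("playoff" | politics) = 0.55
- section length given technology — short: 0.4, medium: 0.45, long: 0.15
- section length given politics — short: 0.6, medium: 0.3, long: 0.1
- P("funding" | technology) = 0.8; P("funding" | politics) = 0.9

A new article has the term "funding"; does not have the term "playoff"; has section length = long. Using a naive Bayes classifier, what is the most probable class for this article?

politics

technology: 0.3 × (1−0.35) × 0.15 × 0.8 = 0.0234
politics: 0.7 × (1−0.55) × 0.1 × 0.9 = 0.02835
Highest score → politics.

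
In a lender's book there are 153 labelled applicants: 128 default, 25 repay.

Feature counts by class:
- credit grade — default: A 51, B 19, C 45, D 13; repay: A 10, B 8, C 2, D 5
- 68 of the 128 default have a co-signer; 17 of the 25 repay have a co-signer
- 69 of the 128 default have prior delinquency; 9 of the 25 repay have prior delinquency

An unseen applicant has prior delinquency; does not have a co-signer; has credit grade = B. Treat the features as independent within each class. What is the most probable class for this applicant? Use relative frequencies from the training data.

default

default: (128/153) × (19/128) × (60/128) × (69/128) ≈ 0.0313793
repay: (25/153) × (8/25) × (8/25) × (9/25) ≈ 0.00602353
Highest score → default.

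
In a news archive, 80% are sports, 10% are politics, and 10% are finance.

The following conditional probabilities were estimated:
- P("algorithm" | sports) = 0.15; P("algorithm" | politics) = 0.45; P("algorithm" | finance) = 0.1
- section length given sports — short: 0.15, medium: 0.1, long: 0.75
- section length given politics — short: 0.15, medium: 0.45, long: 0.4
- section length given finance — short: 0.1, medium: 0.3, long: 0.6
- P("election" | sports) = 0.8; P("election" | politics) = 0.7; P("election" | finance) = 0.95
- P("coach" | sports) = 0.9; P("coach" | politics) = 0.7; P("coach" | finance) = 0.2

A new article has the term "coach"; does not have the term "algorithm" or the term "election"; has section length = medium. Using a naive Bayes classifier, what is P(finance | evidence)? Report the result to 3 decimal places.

0.015

sports: 0.8 × (1−0.15) × 0.1 × (1−0.8) × 0.9 = 0.01224
politics: 0.1 × (1−0.45) × 0.45 × (1−0.7) × 0.7 = 0.0051975
finance: 0.1 × (1−0.1) × 0.3 × (1−0.95) × 0.2 = 0.00027
P(finance | x) = 0.00027 / 0.0177075 ≈ 0.015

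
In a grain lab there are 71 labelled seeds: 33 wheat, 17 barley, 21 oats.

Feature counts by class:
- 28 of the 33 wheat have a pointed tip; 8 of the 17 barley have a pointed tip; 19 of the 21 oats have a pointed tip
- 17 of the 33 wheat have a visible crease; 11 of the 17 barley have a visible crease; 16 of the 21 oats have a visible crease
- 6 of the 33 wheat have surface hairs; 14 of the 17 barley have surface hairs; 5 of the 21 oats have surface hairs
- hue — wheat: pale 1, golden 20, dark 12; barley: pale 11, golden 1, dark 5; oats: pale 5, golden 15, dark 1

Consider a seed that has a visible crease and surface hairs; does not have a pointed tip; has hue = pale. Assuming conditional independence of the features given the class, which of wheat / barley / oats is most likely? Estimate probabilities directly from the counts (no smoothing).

barley

wheat: (33/71) × (5/33) × (17/33) × (6/33) × (1/33) ≈ 0.00019988
barley: (17/71) × (9/17) × (11/17) × (14/17) × (11/17) ≈ 0.043707
oats: (21/71) × (2/21) × (16/21) × (5/21) × (5/21) ≈ 0.00121667
Highest score → barley.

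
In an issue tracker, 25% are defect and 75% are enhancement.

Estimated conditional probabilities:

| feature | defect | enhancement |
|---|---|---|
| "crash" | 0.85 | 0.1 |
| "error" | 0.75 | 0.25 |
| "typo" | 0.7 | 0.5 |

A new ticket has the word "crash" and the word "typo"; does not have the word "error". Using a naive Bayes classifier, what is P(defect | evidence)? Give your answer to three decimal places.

defect: 0.25 × 0.85 × (1−0.75) × 0.7 = 0.0371875
enhancement: 0.75 × 0.1 × (1−0.25) × 0.5 = 0.028125
P(defect | x) = 0.0371875 / 0.0653125 ≈ 0.569

0.569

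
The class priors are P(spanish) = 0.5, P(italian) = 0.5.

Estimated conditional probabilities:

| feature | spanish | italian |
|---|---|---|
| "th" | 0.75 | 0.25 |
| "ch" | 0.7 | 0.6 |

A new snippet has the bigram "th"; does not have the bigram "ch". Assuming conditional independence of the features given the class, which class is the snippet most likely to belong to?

spanish: 0.5 × 0.75 × (1−0.7) = 0.1125
italian: 0.5 × 0.25 × (1−0.6) = 0.05
Highest score → spanish.

spanish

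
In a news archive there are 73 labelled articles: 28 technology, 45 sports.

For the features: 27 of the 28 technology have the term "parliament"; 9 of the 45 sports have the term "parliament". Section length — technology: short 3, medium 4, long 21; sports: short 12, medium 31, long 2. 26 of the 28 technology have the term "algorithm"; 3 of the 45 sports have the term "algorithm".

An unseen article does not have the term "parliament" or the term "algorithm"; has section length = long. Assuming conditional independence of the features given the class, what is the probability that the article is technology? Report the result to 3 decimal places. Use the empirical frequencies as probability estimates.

0.035

technology: (28/73) × (1/28) × (21/28) × (2/28) ≈ 0.000733855
sports: (45/73) × (36/45) × (2/45) × (42/45) ≈ 0.0204566
P(technology | x) = 0.000733855 / 0.021190455 ≈ 0.035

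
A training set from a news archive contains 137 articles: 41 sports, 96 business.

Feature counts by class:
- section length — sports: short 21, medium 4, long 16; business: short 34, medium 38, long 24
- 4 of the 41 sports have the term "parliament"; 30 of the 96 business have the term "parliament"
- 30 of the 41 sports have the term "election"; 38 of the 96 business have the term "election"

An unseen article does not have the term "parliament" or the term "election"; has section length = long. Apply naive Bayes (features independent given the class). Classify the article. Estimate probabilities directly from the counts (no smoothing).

sports: (41/137) × (16/41) × (37/41) × (11/41) ≈ 0.0282765
business: (96/137) × (24/96) × (66/96) × (58/96) ≈ 0.0727646
Highest score → business.

business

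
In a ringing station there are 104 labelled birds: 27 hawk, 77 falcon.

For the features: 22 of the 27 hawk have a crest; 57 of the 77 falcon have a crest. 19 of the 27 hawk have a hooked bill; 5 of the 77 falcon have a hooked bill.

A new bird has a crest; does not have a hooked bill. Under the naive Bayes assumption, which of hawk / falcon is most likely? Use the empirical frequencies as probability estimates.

falcon

hawk: (27/104) × (22/27) × (8/27) ≈ 0.0626781
falcon: (77/104) × (57/77) × (72/77) ≈ 0.512488
Highest score → falcon.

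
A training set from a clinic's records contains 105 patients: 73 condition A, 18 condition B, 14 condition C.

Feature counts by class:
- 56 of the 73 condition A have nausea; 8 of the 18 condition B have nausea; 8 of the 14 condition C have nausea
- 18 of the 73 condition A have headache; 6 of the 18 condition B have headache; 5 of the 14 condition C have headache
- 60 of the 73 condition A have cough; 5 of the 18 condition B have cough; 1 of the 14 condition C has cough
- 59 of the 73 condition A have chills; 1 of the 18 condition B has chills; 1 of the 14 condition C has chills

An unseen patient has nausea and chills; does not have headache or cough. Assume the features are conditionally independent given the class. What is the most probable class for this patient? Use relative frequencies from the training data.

condition A

condition A: (73/105) × (56/73) × (55/73) × (13/73) × (59/73) ≈ 0.0578347
condition B: (18/105) × (8/18) × (12/18) × (13/18) × (1/18) ≈ 0.00203802
condition C: (14/105) × (8/14) × (9/14) × (13/14) × (1/14) ≈ 0.00324865
Highest score → condition A.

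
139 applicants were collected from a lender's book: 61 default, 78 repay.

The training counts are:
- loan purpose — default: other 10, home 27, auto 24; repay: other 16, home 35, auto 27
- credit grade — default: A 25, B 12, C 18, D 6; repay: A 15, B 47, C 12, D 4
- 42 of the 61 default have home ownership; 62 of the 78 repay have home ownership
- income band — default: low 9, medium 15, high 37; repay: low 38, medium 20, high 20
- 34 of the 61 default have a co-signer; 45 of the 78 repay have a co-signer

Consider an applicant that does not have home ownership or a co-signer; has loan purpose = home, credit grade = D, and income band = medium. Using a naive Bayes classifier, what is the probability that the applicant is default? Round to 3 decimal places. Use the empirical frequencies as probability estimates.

0.693

default: (61/139) × (27/61) × (6/61) × (19/61) × (15/61) × (27/61) ≈ 0.000647723
repay: (78/139) × (35/78) × (4/78) × (16/78) × (20/78) × (33/78) ≈ 0.000287342
P(default | x) = 0.000647723 / 0.000935065 ≈ 0.693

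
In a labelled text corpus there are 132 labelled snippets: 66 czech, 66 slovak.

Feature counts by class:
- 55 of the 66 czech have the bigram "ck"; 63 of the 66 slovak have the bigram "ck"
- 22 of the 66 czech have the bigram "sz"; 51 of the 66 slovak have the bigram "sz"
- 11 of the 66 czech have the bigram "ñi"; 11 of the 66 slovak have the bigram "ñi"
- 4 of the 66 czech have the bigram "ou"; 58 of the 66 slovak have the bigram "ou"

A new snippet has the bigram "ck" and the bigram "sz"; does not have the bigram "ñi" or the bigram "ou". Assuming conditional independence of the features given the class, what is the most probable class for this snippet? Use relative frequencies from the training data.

czech

czech: (66/132) × (55/66) × (22/66) × (55/66) × (62/66) ≈ 0.108726
slovak: (66/132) × (63/66) × (51/66) × (55/66) × (8/66) ≈ 0.0372527
Highest score → czech.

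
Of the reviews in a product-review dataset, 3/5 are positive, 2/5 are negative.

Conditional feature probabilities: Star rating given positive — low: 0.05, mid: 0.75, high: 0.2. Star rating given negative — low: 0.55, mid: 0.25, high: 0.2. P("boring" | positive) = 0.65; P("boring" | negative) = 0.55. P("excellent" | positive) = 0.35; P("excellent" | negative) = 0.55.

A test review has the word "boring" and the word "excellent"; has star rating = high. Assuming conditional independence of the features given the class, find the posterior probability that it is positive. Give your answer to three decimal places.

positive: 0.6 × 0.2 × 0.65 × 0.35 = 0.0273
negative: 0.4 × 0.2 × 0.55 × 0.55 = 0.0242
P(positive | x) = 0.0273 / 0.0515 ≈ 0.530

0.530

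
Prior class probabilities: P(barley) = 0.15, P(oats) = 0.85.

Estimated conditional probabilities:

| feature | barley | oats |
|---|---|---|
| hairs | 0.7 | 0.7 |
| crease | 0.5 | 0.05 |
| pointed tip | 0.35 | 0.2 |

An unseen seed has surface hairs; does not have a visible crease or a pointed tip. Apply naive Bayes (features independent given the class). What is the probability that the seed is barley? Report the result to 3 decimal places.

barley: 0.15 × 0.7 × (1−0.5) × (1−0.35) = 0.034125
oats: 0.85 × 0.7 × (1−0.05) × (1−0.2) = 0.4522
P(barley | x) = 0.034125 / 0.486325 ≈ 0.070

0.070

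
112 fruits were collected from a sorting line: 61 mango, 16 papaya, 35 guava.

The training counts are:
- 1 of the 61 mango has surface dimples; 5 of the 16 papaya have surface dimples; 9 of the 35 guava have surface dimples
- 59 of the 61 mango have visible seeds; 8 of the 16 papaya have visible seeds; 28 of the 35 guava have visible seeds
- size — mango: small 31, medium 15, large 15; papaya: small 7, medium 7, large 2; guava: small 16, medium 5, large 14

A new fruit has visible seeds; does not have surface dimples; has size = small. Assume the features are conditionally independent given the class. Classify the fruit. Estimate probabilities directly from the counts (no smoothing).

mango

mango: (61/112) × (60/61) × (59/61) × (31/61) ≈ 0.263322
papaya: (16/112) × (11/16) × (8/16) × (7/16) = 0.021484375
guava: (35/112) × (26/35) × (28/35) × (16/35) ≈ 0.084898
Highest score → mango.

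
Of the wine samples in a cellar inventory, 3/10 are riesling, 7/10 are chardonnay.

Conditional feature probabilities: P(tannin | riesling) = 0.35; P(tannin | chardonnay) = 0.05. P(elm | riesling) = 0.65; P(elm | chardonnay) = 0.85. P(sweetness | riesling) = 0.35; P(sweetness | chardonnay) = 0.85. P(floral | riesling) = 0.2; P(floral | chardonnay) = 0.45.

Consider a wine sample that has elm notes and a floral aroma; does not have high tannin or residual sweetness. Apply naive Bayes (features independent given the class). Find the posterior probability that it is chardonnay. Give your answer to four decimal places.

0.6984

riesling: 0.3 × (1−0.35) × 0.65 × (1−0.35) × 0.2 = 0.0164775
chardonnay: 0.7 × (1−0.05) × 0.85 × (1−0.85) × 0.45 = 0.038154375
P(chardonnay | x) = 0.038154375 / 0.054631875 ≈ 0.6984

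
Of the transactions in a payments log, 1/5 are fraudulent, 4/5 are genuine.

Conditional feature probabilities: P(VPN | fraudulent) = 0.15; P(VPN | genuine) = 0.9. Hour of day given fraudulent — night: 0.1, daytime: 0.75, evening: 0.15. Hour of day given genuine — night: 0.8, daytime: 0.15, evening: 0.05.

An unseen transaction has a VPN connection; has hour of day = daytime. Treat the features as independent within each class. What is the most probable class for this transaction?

fraudulent: 0.2 × 0.15 × 0.75 = 0.0225
genuine: 0.8 × 0.9 × 0.15 = 0.108
Highest score → genuine.

genuine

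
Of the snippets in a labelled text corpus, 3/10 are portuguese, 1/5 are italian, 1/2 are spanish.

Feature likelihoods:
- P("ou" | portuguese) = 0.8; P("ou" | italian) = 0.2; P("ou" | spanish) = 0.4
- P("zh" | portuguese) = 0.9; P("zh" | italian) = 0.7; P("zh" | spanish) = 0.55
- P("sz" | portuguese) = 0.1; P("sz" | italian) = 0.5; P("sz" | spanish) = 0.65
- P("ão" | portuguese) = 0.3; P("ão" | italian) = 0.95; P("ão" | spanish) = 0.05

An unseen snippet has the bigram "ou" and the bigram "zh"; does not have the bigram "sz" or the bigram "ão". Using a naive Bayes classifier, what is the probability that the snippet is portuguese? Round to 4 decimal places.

portuguese: 0.3 × 0.8 × 0.9 × (1−0.1) × (1−0.3) = 0.13608
italian: 0.2 × 0.2 × 0.7 × (1−0.5) × (1−0.95) = 0.0007
spanish: 0.5 × 0.4 × 0.55 × (1−0.65) × (1−0.05) = 0.036575
P(portuguese | x) = 0.13608 / 0.173355 ≈ 0.7850

0.7850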